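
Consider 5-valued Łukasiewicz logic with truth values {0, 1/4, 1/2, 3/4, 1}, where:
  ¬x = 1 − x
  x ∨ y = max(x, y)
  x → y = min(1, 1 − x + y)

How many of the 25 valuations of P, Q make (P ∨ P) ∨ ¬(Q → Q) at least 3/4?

10

value 1: 5 assignments (counts)
value 3/4: 5 assignments (counts)
value 1/2: 5 assignments
value 1/4: 5 assignments
value 0: 5 assignments
So 10 of the 25 assignments meet the threshold.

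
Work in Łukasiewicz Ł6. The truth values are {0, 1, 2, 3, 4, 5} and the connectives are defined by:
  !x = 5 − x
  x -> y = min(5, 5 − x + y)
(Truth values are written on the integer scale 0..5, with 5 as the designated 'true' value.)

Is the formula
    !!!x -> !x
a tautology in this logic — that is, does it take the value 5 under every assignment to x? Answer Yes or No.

x = 0 ↦ 5
x = 1 ↦ 5
x = 2 ↦ 5
x = 3 ↦ 5
x = 4 ↦ 5
x = 5 ↦ 5
Every assignment gives a value ≥ 5.

Yes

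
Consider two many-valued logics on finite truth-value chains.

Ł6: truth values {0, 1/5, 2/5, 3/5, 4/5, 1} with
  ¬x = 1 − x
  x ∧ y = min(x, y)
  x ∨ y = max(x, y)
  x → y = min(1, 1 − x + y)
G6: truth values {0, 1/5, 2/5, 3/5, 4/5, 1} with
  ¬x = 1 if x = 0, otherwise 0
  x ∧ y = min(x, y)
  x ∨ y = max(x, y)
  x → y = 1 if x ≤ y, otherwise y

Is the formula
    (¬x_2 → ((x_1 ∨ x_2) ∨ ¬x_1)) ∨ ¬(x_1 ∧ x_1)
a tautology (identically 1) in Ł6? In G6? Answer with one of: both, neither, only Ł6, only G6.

neither

In Ł6: at x_1 = 1/5, x_2 = 0 the value is 4/5 — not a tautology.
In G6: at x_1 = 1/5, x_2 = 0 the value is 1/5 — not a tautology.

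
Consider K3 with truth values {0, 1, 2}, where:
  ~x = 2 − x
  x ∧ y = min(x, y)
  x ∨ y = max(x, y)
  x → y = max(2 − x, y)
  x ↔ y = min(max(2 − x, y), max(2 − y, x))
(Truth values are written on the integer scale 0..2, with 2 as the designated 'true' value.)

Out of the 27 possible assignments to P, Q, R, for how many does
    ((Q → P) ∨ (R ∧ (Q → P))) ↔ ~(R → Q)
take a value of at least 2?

6

value 2: 6 assignments (counts)
value 1: 14 assignments
value 0: 7 assignments
So 6 of the 27 assignments meet the threshold.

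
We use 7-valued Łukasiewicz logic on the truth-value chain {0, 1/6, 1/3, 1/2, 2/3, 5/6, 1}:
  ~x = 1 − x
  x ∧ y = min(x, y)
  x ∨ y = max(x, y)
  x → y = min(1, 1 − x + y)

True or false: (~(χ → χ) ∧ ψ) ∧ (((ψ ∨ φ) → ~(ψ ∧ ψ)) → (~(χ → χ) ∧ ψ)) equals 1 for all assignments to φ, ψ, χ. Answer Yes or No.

No

Counterexample: take φ = 0, ψ = 0, χ = 0.
χ → χ = 0 → 0 = 1
~(χ → χ) = ~1 = 0
~(χ → χ) ∧ ψ = 0 ∧ 0 = 0
ψ ∨ φ = 0 ∨ 0 = 0
ψ ∧ ψ = 0 ∧ 0 = 0
~(ψ ∧ ψ) = ~0 = 1
(ψ ∨ φ) → ~(ψ ∧ ψ) = 0 → 1 = 1
((ψ ∨ φ) → ~(ψ ∧ ψ)) → (~(χ → χ) ∧ ψ) = 1 → 0 = 0
(~(χ → χ) ∧ ψ) ∧ (((ψ ∨ φ) → ~(ψ ∧ ψ)) → (~(χ → χ) ∧ ψ)) = 0 ∧ 0 = 0
This gives 0 ≠ 1.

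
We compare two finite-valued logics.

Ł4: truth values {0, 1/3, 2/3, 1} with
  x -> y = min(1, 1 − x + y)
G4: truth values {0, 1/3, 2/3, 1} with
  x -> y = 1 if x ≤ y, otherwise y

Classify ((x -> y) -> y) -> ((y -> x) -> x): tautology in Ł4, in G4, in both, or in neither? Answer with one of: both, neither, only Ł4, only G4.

In Ł4: every assignment gives 1 — tautology.
In G4: at x = 1/3, y = 0 the value is 1/3 — not a tautology.

only Ł4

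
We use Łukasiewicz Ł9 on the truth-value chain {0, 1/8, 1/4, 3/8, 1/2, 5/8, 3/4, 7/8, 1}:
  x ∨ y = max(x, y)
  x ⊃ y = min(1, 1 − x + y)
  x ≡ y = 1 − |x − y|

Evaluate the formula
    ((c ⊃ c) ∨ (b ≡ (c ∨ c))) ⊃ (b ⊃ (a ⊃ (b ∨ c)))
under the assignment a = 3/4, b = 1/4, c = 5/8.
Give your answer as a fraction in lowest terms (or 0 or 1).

1

c ⊃ c = 5/8 ⊃ 5/8 = 1
c ∨ c = 5/8 ∨ 5/8 = 5/8
b ≡ (c ∨ c) = 1/4 ≡ 5/8 = 5/8
(c ⊃ c) ∨ (b ≡ (c ∨ c)) = 1 ∨ 5/8 = 1
b ∨ c = 1/4 ∨ 5/8 = 5/8
a ⊃ (b ∨ c) = 3/4 ⊃ 5/8 = 7/8
b ⊃ (a ⊃ (b ∨ c)) = 1/4 ⊃ 7/8 = 1
((c ⊃ c) ∨ (b ≡ (c ∨ c))) ⊃ (b ⊃ (a ⊃ (b ∨ c))) = 1 ⊃ 1 = 1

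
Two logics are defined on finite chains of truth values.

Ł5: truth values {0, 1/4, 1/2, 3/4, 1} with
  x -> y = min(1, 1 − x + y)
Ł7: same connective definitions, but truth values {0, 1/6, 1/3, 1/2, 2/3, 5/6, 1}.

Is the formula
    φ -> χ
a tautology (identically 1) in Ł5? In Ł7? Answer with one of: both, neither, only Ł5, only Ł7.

neither

In Ł5: at φ = 1/4, χ = 0 the value is 3/4 — not a tautology.
In Ł7: at φ = 1/6, χ = 0 the value is 5/6 — not a tautology.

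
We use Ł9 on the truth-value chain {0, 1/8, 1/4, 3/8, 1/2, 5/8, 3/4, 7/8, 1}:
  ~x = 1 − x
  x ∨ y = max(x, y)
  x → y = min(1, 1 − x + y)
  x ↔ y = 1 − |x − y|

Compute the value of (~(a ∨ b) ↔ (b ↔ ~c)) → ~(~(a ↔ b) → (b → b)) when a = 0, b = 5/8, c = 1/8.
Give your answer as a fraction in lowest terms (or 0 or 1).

a ∨ b = 0 ∨ 5/8 = 5/8
~(a ∨ b) = ~5/8 = 3/8
~c = ~1/8 = 7/8
b ↔ ~c = 5/8 ↔ 7/8 = 3/4
~(a ∨ b) ↔ (b ↔ ~c) = 3/8 ↔ 3/4 = 5/8
a ↔ b = 0 ↔ 5/8 = 3/8
~(a ↔ b) = ~3/8 = 5/8
b → b = 5/8 → 5/8 = 1
~(a ↔ b) → (b → b) = 5/8 → 1 = 1
~(~(a ↔ b) → (b → b)) = ~1 = 0
(~(a ∨ b) ↔ (b ↔ ~c)) → ~(~(a ↔ b) → (b → b)) = 5/8 → 0 = 3/8

3/8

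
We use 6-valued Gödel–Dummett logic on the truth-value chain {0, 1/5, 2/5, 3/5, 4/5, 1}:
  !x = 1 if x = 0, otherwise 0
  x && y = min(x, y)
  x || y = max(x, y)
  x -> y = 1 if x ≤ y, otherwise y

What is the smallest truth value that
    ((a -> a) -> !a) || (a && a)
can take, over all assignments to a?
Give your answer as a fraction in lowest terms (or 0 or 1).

Take a = 1/5:
a -> a = 1/5 -> 1/5 = 1
!a = !1/5 = 0
(a -> a) -> !a = 1 -> 0 = 0
a && a = 1/5 && 1/5 = 1/5
((a -> a) -> !a) || (a && a) = 0 || 1/5 = 1/5
No assignment yields a value below 1/5, so this is the minimum.

1/5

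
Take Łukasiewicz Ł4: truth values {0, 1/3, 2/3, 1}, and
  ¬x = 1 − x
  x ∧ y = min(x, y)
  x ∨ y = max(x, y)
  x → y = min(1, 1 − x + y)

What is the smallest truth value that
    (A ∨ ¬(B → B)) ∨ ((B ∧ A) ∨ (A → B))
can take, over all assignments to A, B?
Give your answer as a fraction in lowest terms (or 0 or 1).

Take A = 1/3, B = 0:
B → B = 0 → 0 = 1
¬(B → B) = ¬1 = 0
A ∨ ¬(B → B) = 1/3 ∨ 0 = 1/3
B ∧ A = 0 ∧ 1/3 = 0
A → B = 1/3 → 0 = 2/3
(B ∧ A) ∨ (A → B) = 0 ∨ 2/3 = 2/3
(A ∨ ¬(B → B)) ∨ ((B ∧ A) ∨ (A → B)) = 1/3 ∨ 2/3 = 2/3
No assignment yields a value below 2/3, so this is the minimum.

2/3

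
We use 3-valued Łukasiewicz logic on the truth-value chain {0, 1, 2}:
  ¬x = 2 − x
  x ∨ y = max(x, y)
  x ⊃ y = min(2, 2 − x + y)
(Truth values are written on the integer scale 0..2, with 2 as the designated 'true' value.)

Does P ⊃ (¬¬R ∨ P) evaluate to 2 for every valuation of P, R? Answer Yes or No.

Yes

P = 0, R = 0 ↦ 2
P = 0, R = 1 ↦ 2
P = 0, R = 2 ↦ 2
P = 1, R = 0 ↦ 2
P = 1, R = 1 ↦ 2
P = 1, R = 2 ↦ 2
P = 2, R = 0 ↦ 2
P = 2, R = 1 ↦ 2
P = 2, R = 2 ↦ 2
Every assignment gives a value ≥ 2.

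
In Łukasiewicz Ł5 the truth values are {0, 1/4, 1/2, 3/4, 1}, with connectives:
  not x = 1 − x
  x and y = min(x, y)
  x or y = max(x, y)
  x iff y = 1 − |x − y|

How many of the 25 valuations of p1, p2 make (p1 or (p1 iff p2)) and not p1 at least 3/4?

5

value 1: 1 assignment (counts)
value 3/4: 4 assignments (counts)
value 1/2: 7 assignments
value 1/4: 7 assignments
value 0: 6 assignments
So 5 of the 25 assignments meet the threshold.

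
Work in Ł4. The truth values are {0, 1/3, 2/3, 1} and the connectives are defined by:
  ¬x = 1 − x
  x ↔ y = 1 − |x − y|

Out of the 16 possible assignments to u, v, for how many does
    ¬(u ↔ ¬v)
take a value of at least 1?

2

u = 0, v = 0 ↦ 1  ≥
u = 0, v = 1/3 ↦ 2/3  <
u = 0, v = 2/3 ↦ 1/3  <
u = 0, v = 1 ↦ 0  <
u = 1/3, v = 0 ↦ 2/3  <
u = 1/3, v = 1/3 ↦ 1/3  <
u = 1/3, v = 2/3 ↦ 0  <
u = 1/3, v = 1 ↦ 1/3  <
u = 2/3, v = 0 ↦ 1/3  <
u = 2/3, v = 1/3 ↦ 0  <
u = 2/3, v = 2/3 ↦ 1/3  <
u = 2/3, v = 1 ↦ 2/3  <
u = 1, v = 0 ↦ 0  <
u = 1, v = 1/3 ↦ 1/3  <
u = 1, v = 2/3 ↦ 2/3  <
u = 1, v = 1 ↦ 1  ≥
So 2 of the 16 assignments meet the threshold.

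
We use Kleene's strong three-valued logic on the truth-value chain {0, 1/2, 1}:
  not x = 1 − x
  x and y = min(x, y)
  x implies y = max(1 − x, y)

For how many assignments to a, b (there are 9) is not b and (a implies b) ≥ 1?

a = 0, b = 0 ↦ 1  ≥
a = 0, b = 1/2 ↦ 1/2  <
a = 0, b = 1 ↦ 0  <
a = 1/2, b = 0 ↦ 1/2  <
a = 1/2, b = 1/2 ↦ 1/2  <
a = 1/2, b = 1 ↦ 0  <
a = 1, b = 0 ↦ 0  <
a = 1, b = 1/2 ↦ 1/2  <
a = 1, b = 1 ↦ 0  <
So 1 of the 9 assignments meets the threshold.

1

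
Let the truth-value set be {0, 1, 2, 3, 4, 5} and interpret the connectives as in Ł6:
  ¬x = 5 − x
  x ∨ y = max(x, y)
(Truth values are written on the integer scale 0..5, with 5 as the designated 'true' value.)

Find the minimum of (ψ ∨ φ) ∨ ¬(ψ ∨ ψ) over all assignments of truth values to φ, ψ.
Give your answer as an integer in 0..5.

Take φ = 0, ψ = 2:
ψ ∨ φ = 2 ∨ 0 = 2
ψ ∨ ψ = 2 ∨ 2 = 2
¬(ψ ∨ ψ) = ¬2 = 3
(ψ ∨ φ) ∨ ¬(ψ ∨ ψ) = 2 ∨ 3 = 3
No assignment yields a value below 3, so this is the minimum.

3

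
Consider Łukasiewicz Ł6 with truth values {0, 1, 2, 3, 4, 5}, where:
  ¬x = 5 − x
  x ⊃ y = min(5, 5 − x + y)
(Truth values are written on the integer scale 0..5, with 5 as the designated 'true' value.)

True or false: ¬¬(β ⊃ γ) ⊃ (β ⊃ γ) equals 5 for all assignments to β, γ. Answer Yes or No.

Yes

At β = 2, γ = 4, for instance:
β ⊃ γ = 2 ⊃ 4 = 5
¬(β ⊃ γ) = ¬5 = 0
¬¬(β ⊃ γ) = ¬0 = 5
¬¬(β ⊃ γ) ⊃ (β ⊃ γ) = 5 ⊃ 5 = 5
and checking the remaining 35 assignments likewise gives ≥ 5 in every case.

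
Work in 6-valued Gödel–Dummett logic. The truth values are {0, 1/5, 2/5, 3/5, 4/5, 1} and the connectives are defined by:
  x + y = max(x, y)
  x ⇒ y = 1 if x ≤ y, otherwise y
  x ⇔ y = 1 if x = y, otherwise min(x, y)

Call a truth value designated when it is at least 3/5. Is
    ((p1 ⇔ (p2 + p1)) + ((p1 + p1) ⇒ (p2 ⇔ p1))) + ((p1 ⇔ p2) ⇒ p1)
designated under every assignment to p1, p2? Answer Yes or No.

Yes

At p1 = 4/5, p2 = 1/5, for instance:
p2 + p1 = 1/5 + 4/5 = 4/5
p1 ⇔ (p2 + p1) = 4/5 ⇔ 4/5 = 1
p1 + p1 = 4/5 + 4/5 = 4/5
p2 ⇔ p1 = 1/5 ⇔ 4/5 = 1/5
(p1 + p1) ⇒ (p2 ⇔ p1) = 4/5 ⇒ 1/5 = 1/5
(p1 ⇔ (p2 + p1)) + ((p1 + p1) ⇒ (p2 ⇔ p1)) = 1 + 1/5 = 1
p1 ⇔ p2 = 4/5 ⇔ 1/5 = 1/5
(p1 ⇔ p2) ⇒ p1 = 1/5 ⇒ 4/5 = 1
((p1 ⇔ (p2 + p1)) + ((p1 + p1) ⇒ (p2 ⇔ p1))) + ((p1 ⇔ p2) ⇒ p1) = 1 + 1 = 1
and checking the remaining 35 assignments likewise gives ≥ 3/5 in every case.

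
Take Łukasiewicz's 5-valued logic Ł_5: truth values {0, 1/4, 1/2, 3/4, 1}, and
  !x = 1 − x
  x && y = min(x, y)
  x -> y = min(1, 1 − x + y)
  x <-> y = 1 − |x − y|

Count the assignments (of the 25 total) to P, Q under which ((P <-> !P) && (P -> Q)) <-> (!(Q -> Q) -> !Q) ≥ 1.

3

value 1: 3 assignments (counts)
value 3/4: 1 assignment
value 1/2: 10 assignments
value 1/4: 1 assignment
value 0: 10 assignments
So 3 of the 25 assignments meet the threshold.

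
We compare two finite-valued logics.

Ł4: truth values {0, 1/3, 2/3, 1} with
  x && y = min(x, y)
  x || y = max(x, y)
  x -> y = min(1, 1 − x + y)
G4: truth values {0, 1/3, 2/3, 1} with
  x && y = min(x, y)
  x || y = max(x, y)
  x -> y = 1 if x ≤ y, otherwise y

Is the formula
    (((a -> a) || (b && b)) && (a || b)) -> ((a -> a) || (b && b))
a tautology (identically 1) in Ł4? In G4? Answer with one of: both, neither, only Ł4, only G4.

In Ł4: every assignment gives 1 — tautology.
In G4: every assignment gives 1 — tautology.

both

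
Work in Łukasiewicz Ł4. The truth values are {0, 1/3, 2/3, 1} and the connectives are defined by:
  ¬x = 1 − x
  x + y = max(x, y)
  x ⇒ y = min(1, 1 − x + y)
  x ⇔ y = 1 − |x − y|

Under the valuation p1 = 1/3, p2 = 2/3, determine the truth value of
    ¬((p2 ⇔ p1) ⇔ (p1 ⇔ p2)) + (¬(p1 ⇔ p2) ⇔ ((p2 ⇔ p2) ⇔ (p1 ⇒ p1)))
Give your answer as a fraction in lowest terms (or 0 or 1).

1/3

p2 ⇔ p1 = 2/3 ⇔ 1/3 = 2/3
p1 ⇔ p2 = 1/3 ⇔ 2/3 = 2/3
(p2 ⇔ p1) ⇔ (p1 ⇔ p2) = 2/3 ⇔ 2/3 = 1
¬((p2 ⇔ p1) ⇔ (p1 ⇔ p2)) = ¬1 = 0
p1 ⇔ p2 = 1/3 ⇔ 2/3 = 2/3
¬(p1 ⇔ p2) = ¬2/3 = 1/3
p2 ⇔ p2 = 2/3 ⇔ 2/3 = 1
p1 ⇒ p1 = 1/3 ⇒ 1/3 = 1
(p2 ⇔ p2) ⇔ (p1 ⇒ p1) = 1 ⇔ 1 = 1
¬(p1 ⇔ p2) ⇔ ((p2 ⇔ p2) ⇔ (p1 ⇒ p1)) = 1/3 ⇔ 1 = 1/3
¬((p2 ⇔ p1) ⇔ (p1 ⇔ p2)) + (¬(p1 ⇔ p2) ⇔ ((p2 ⇔ p2) ⇔ (p1 ⇒ p1))) = 0 + 1/3 = 1/3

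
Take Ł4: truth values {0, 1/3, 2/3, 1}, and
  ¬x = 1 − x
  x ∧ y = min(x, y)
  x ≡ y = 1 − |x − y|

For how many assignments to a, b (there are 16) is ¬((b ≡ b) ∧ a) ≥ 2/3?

8

a = 0, b = 0 ↦ 1  ≥
a = 0, b = 1/3 ↦ 1  ≥
a = 0, b = 2/3 ↦ 1  ≥
a = 0, b = 1 ↦ 1  ≥
a = 1/3, b = 0 ↦ 2/3  ≥
a = 1/3, b = 1/3 ↦ 2/3  ≥
a = 1/3, b = 2/3 ↦ 2/3  ≥
a = 1/3, b = 1 ↦ 2/3  ≥
a = 2/3, b = 0 ↦ 1/3  <
a = 2/3, b = 1/3 ↦ 1/3  <
a = 2/3, b = 2/3 ↦ 1/3  <
a = 2/3, b = 1 ↦ 1/3  <
a = 1, b = 0 ↦ 0  <
a = 1, b = 1/3 ↦ 0  <
a = 1, b = 2/3 ↦ 0  <
a = 1, b = 1 ↦ 0  <
So 8 of the 16 assignments meet the threshold.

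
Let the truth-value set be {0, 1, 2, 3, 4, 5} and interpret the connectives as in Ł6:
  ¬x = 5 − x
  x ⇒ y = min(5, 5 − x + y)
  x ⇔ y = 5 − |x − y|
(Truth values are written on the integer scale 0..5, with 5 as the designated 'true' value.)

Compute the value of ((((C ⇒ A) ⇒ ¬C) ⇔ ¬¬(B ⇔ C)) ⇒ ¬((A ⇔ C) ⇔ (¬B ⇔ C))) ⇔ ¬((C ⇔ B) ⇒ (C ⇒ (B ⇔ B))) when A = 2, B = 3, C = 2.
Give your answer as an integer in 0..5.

C ⇒ A = 2 ⇒ 2 = 5
¬C = ¬2 = 3
(C ⇒ A) ⇒ ¬C = 5 ⇒ 3 = 3
B ⇔ C = 3 ⇔ 2 = 4
¬(B ⇔ C) = ¬4 = 1
¬¬(B ⇔ C) = ¬1 = 4
((C ⇒ A) ⇒ ¬C) ⇔ ¬¬(B ⇔ C) = 3 ⇔ 4 = 4
A ⇔ C = 2 ⇔ 2 = 5
¬B = ¬3 = 2
¬B ⇔ C = 2 ⇔ 2 = 5
(A ⇔ C) ⇔ (¬B ⇔ C) = 5 ⇔ 5 = 5
¬((A ⇔ C) ⇔ (¬B ⇔ C)) = ¬5 = 0
(((C ⇒ A) ⇒ ¬C) ⇔ ¬¬(B ⇔ C)) ⇒ ¬((A ⇔ C) ⇔ (¬B ⇔ C)) = 4 ⇒ 0 = 1
C ⇔ B = 2 ⇔ 3 = 4
B ⇔ B = 3 ⇔ 3 = 5
C ⇒ (B ⇔ B) = 2 ⇒ 5 = 5
(C ⇔ B) ⇒ (C ⇒ (B ⇔ B)) = 4 ⇒ 5 = 5
¬((C ⇔ B) ⇒ (C ⇒ (B ⇔ B))) = ¬5 = 0
((((C ⇒ A) ⇒ ¬C) ⇔ ¬¬(B ⇔ C)) ⇒ ¬((A ⇔ C) ⇔ (¬B ⇔ C))) ⇔ ¬((C ⇔ B) ⇒ (C ⇒ (B ⇔ B))) = 1 ⇔ 0 = 4

4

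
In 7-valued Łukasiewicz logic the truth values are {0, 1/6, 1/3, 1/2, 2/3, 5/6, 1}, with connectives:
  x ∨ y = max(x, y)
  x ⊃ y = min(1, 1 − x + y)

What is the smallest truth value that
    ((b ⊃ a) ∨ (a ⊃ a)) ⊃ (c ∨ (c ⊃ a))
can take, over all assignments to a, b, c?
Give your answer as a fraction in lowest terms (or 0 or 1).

1/2

Take a = 0, b = 0, c = 1/2:
b ⊃ a = 0 ⊃ 0 = 1
a ⊃ a = 0 ⊃ 0 = 1
(b ⊃ a) ∨ (a ⊃ a) = 1 ∨ 1 = 1
c ⊃ a = 1/2 ⊃ 0 = 1/2
c ∨ (c ⊃ a) = 1/2 ∨ 1/2 = 1/2
((b ⊃ a) ∨ (a ⊃ a)) ⊃ (c ∨ (c ⊃ a)) = 1 ⊃ 1/2 = 1/2
No assignment yields a value below 1/2, so this is the minimum.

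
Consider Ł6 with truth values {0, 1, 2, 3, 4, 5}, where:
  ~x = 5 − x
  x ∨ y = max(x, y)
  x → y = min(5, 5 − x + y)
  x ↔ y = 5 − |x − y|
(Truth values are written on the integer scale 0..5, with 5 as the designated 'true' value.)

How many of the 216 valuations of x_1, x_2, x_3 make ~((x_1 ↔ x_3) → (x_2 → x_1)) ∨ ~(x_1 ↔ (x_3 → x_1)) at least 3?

54

value 5: 6 assignments (counts)
value 4: 18 assignments (counts)
value 3: 30 assignments (counts)
value 2: 42 assignments
value 1: 54 assignments
value 0: 66 assignments
So 54 of the 216 assignments meet the threshold.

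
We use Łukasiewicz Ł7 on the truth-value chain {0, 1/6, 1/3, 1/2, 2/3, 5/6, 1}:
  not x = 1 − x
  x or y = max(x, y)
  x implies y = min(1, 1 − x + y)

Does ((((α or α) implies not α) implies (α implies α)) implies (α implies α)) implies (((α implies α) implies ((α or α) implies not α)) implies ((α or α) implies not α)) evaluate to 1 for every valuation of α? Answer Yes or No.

α = 0 ↦ 1
α = 1/6 ↦ 1
α = 1/3 ↦ 1
α = 1/2 ↦ 1
α = 2/3 ↦ 1
α = 5/6 ↦ 1
α = 1 ↦ 1
Every assignment gives a value ≥ 1.

Yes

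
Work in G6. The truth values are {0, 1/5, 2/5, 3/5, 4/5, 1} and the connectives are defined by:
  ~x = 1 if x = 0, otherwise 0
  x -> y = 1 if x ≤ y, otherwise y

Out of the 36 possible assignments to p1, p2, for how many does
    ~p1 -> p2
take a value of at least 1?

31

value 1: 31 assignments (counts)
value 4/5: 1 assignment
value 3/5: 1 assignment
value 2/5: 1 assignment
value 1/5: 1 assignment
value 0: 1 assignment
So 31 of the 36 assignments meet the threshold.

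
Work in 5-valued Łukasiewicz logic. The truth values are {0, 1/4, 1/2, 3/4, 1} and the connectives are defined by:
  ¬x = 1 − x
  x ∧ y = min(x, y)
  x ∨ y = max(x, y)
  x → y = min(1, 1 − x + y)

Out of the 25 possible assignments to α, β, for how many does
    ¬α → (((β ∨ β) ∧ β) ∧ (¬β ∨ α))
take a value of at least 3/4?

15

value 1: 12 assignments (counts)
value 3/4: 3 assignments (counts)
value 1/2: 5 assignments
value 1/4: 3 assignments
value 0: 2 assignments
So 15 of the 25 assignments meet the threshold.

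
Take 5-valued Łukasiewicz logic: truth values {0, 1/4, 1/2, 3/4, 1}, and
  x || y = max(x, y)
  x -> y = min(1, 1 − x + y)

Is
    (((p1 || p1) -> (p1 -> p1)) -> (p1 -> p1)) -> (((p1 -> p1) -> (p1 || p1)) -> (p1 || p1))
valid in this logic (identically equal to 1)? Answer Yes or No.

p1 = 0 ↦ 1
p1 = 1/4 ↦ 1
p1 = 1/2 ↦ 1
p1 = 3/4 ↦ 1
p1 = 1 ↦ 1
Every assignment gives a value ≥ 1.

Yes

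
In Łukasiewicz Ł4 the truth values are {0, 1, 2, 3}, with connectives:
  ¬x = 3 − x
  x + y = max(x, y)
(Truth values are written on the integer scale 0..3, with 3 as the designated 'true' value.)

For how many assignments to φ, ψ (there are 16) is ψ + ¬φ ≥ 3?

7

φ = 0, ψ = 0 ↦ 3  ≥
φ = 0, ψ = 1 ↦ 3  ≥
φ = 0, ψ = 2 ↦ 3  ≥
φ = 0, ψ = 3 ↦ 3  ≥
φ = 1, ψ = 0 ↦ 2  <
φ = 1, ψ = 1 ↦ 2  <
φ = 1, ψ = 2 ↦ 2  <
φ = 1, ψ = 3 ↦ 3  ≥
φ = 2, ψ = 0 ↦ 1  <
φ = 2, ψ = 1 ↦ 1  <
φ = 2, ψ = 2 ↦ 2  <
φ = 2, ψ = 3 ↦ 3  ≥
φ = 3, ψ = 0 ↦ 0  <
φ = 3, ψ = 1 ↦ 1  <
φ = 3, ψ = 2 ↦ 2  <
φ = 3, ψ = 3 ↦ 3  ≥
So 7 of the 16 assignments meet the threshold.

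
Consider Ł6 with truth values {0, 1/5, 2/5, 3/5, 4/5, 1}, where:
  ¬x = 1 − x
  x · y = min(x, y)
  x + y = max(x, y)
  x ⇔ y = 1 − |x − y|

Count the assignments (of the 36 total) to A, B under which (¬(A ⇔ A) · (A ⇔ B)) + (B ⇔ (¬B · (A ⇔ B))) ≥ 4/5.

value 1: 3 assignments (counts)
value 4/5: 13 assignments (counts)
value 3/5: 2 assignments
value 2/5: 10 assignments
value 1/5: 1 assignment
value 0: 7 assignments
So 16 of the 36 assignments meet the threshold.

16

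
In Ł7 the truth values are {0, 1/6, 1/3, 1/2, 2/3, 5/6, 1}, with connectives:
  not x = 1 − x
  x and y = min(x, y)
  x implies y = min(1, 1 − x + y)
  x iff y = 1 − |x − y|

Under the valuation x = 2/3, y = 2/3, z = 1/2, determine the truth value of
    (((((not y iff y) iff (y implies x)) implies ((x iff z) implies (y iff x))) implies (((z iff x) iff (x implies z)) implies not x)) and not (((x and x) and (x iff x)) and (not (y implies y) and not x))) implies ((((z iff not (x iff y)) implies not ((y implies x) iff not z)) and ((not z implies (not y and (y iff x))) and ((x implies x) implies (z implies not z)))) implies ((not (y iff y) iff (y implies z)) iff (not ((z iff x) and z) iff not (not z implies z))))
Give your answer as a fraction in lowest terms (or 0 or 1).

not y = not 2/3 = 1/3
not y iff y = 1/3 iff 2/3 = 2/3
y implies x = 2/3 implies 2/3 = 1
(not y iff y) iff (y implies x) = 2/3 iff 1 = 2/3
x iff z = 2/3 iff 1/2 = 5/6
y iff x = 2/3 iff 2/3 = 1
(x iff z) implies (y iff x) = 5/6 implies 1 = 1
((not y iff y) iff (y implies x)) implies ((x iff z) implies (y iff x)) = 2/3 implies 1 = 1
z iff x = 1/2 iff 2/3 = 5/6
x implies z = 2/3 implies 1/2 = 5/6
(z iff x) iff (x implies z) = 5/6 iff 5/6 = 1
not x = not 2/3 = 1/3
((z iff x) iff (x implies z)) implies not x = 1 implies 1/3 = 1/3
(((not y iff y) iff (y implies x)) implies ((x iff z) implies (y iff x))) implies (((z iff x) iff (x implies z)) implies not x) = 1 implies 1/3 = 1/3
x and x = 2/3 and 2/3 = 2/3
x iff x = 2/3 iff 2/3 = 1
(x and x) and (x iff x) = 2/3 and 1 = 2/3
y implies y = 2/3 implies 2/3 = 1
not (y implies y) = not 1 = 0
not x = not 2/3 = 1/3
not (y implies y) and not x = 0 and 1/3 = 0
((x and x) and (x iff x)) and (not (y implies y) and not x) = 2/3 and 0 = 0
not (((x and x) and (x iff x)) and (not (y implies y) and not x)) = not 0 = 1
((((not y iff y) iff (y implies x)) implies ((x iff z) implies (y iff x))) implies (((z iff x) iff (x implies z)) implies not x)) and not (((x and x) and (x iff x)) and (not (y implies y) and not x)) = 1/3 and 1 = 1/3
x iff y = 2/3 iff 2/3 = 1
not (x iff y) = not 1 = 0
z iff not (x iff y) = 1/2 iff 0 = 1/2
y implies x = 2/3 implies 2/3 = 1
not z = not 1/2 = 1/2
(y implies x) iff not z = 1 iff 1/2 = 1/2
not ((y implies x) iff not z) = not 1/2 = 1/2
(z iff not (x iff y)) implies not ((y implies x) iff not z) = 1/2 implies 1/2 = 1
not z = not 1/2 = 1/2
not y = not 2/3 = 1/3
y iff x = 2/3 iff 2/3 = 1
not y and (y iff x) = 1/3 and 1 = 1/3
not z implies (not y and (y iff x)) = 1/2 implies 1/3 = 5/6
x implies x = 2/3 implies 2/3 = 1
not z = not 1/2 = 1/2
z implies not z = 1/2 implies 1/2 = 1
(x implies x) implies (z implies not z) = 1 implies 1 = 1
(not z implies (not y and (y iff x))) and ((x implies x) implies (z implies not z)) = 5/6 and 1 = 5/6
((z iff not (x iff y)) implies not ((y implies x) iff not z)) and ((not z implies (not y and (y iff x))) and ((x implies x) implies (z implies not z))) = 1 and 5/6 = 5/6
y iff y = 2/3 iff 2/3 = 1
not (y iff y) = not 1 = 0
y implies z = 2/3 implies 1/2 = 5/6
not (y iff y) iff (y implies z) = 0 iff 5/6 = 1/6
z iff x = 1/2 iff 2/3 = 5/6
(z iff x) and z = 5/6 and 1/2 = 1/2
not ((z iff x) and z) = not 1/2 = 1/2
not z = not 1/2 = 1/2
not z implies z = 1/2 implies 1/2 = 1
not (not z implies z) = not 1 = 0
not ((z iff x) and z) iff not (not z implies z) = 1/2 iff 0 = 1/2
(not (y iff y) iff (y implies z)) iff (not ((z iff x) and z) iff not (not z implies z)) = 1/6 iff 1/2 = 2/3
(((z iff not (x iff y)) implies not ((y implies x) iff not z)) and ((not z implies (not y and (y iff x))) and ((x implies x) implies (z implies not z)))) implies ((not (y iff y) iff (y implies z)) iff (not ((z iff x) and z) iff not (not z implies z))) = 5/6 implies 2/3 = 5/6
(((((not y iff y) iff (y implies x)) implies ((x iff z) implies (y iff x))) implies (((z iff x) iff (x implies z)) implies not x)) and not (((x and x) and (x iff x)) and (not (y implies y) and not x))) implies ((((z iff not (x iff y)) implies not ((y implies x) iff not z)) and ((not z implies (not y and (y iff x))) and ((x implies x) implies (z implies not z)))) implies ((not (y iff y) iff (y implies z)) iff (not ((z iff x) and z) iff not (not z implies z)))) = 1/3 implies 5/6 = 1

1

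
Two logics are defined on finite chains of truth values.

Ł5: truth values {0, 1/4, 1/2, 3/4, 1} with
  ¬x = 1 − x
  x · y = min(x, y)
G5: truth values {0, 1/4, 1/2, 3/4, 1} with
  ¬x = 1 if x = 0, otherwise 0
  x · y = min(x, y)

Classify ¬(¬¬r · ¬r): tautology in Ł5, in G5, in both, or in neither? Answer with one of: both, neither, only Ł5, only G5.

only G5

In Ł5: at r = 1/4 the value is 3/4 — not a tautology.
In G5: every assignment gives 1 — tautology.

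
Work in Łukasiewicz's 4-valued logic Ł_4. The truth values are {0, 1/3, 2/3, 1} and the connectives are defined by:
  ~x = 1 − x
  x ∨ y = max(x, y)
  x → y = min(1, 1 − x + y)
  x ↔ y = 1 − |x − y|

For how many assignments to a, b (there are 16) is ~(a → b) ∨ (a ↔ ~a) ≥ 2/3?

a = 0, b = 0 ↦ 0  <
a = 0, b = 1/3 ↦ 0  <
a = 0, b = 2/3 ↦ 0  <
a = 0, b = 1 ↦ 0  <
a = 1/3, b = 0 ↦ 2/3  ≥
a = 1/3, b = 1/3 ↦ 2/3  ≥
a = 1/3, b = 2/3 ↦ 2/3  ≥
a = 1/3, b = 1 ↦ 2/3  ≥
a = 2/3, b = 0 ↦ 2/3  ≥
a = 2/3, b = 1/3 ↦ 2/3  ≥
a = 2/3, b = 2/3 ↦ 2/3  ≥
a = 2/3, b = 1 ↦ 2/3  ≥
a = 1, b = 0 ↦ 1  ≥
a = 1, b = 1/3 ↦ 2/3  ≥
a = 1, b = 2/3 ↦ 1/3  <
a = 1, b = 1 ↦ 0  <
So 10 of the 16 assignments meet the threshold.

10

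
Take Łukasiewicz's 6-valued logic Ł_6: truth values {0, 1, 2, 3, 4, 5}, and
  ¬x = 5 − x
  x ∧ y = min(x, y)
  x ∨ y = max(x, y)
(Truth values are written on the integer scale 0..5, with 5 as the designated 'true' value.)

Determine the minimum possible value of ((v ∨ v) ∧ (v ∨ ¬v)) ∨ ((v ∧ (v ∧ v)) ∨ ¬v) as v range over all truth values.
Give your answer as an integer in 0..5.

3

Take v = 2:
v ∨ v = 2 ∨ 2 = 2
¬v = ¬2 = 3
v ∨ ¬v = 2 ∨ 3 = 3
(v ∨ v) ∧ (v ∨ ¬v) = 2 ∧ 3 = 2
v ∧ v = 2 ∧ 2 = 2
v ∧ (v ∧ v) = 2 ∧ 2 = 2
¬v = ¬2 = 3
(v ∧ (v ∧ v)) ∨ ¬v = 2 ∨ 3 = 3
((v ∨ v) ∧ (v ∨ ¬v)) ∨ ((v ∧ (v ∧ v)) ∨ ¬v) = 2 ∨ 3 = 3
No assignment yields a value below 3, so this is the minimum.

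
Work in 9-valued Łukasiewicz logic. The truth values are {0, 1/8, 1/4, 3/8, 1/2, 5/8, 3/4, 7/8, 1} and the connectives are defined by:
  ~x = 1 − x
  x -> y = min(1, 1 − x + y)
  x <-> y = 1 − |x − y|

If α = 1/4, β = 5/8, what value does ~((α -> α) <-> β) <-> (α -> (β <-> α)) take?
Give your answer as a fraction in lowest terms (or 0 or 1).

α -> α = 1/4 -> 1/4 = 1
(α -> α) <-> β = 1 <-> 5/8 = 5/8
~((α -> α) <-> β) = ~5/8 = 3/8
β <-> α = 5/8 <-> 1/4 = 5/8
α -> (β <-> α) = 1/4 -> 5/8 = 1
~((α -> α) <-> β) <-> (α -> (β <-> α)) = 3/8 <-> 1 = 3/8

3/8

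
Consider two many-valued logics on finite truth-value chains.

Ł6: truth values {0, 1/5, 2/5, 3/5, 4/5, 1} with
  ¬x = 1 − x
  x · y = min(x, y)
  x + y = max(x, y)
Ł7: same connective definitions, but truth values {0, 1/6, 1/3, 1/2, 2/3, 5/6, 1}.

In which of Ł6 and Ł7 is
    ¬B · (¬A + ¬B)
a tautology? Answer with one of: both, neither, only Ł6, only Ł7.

In Ł6: at A = 0, B = 1/5 the value is 4/5 — not a tautology.
In Ł7: at A = 0, B = 1/6 the value is 5/6 — not a tautology.

neither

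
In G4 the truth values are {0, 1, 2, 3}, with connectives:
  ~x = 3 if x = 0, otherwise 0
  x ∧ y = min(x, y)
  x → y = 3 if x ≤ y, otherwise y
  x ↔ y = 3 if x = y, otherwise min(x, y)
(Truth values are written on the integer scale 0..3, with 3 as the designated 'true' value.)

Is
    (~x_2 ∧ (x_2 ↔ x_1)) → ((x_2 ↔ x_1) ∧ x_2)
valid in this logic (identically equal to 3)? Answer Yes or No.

No

Counterexample: take x_1 = 0, x_2 = 0.
~x_2 = ~0 = 3
x_2 ↔ x_1 = 0 ↔ 0 = 3
~x_2 ∧ (x_2 ↔ x_1) = 3 ∧ 3 = 3
x_2 ↔ x_1 = 0 ↔ 0 = 3
(x_2 ↔ x_1) ∧ x_2 = 3 ∧ 0 = 0
(~x_2 ∧ (x_2 ↔ x_1)) → ((x_2 ↔ x_1) ∧ x_2) = 3 → 0 = 0
This gives 0 ≠ 3.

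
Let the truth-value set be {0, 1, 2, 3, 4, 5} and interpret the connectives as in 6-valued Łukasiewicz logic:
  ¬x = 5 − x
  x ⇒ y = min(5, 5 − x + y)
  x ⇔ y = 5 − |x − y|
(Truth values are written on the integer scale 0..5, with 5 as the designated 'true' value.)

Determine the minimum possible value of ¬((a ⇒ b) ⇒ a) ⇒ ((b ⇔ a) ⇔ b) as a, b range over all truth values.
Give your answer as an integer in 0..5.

Take a = 0, b = 0:
a ⇒ b = 0 ⇒ 0 = 5
(a ⇒ b) ⇒ a = 5 ⇒ 0 = 0
¬((a ⇒ b) ⇒ a) = ¬0 = 5
b ⇔ a = 0 ⇔ 0 = 5
(b ⇔ a) ⇔ b = 5 ⇔ 0 = 0
¬((a ⇒ b) ⇒ a) ⇒ ((b ⇔ a) ⇔ b) = 5 ⇒ 0 = 0
No assignment yields a value below 0, so this is the minimum.

0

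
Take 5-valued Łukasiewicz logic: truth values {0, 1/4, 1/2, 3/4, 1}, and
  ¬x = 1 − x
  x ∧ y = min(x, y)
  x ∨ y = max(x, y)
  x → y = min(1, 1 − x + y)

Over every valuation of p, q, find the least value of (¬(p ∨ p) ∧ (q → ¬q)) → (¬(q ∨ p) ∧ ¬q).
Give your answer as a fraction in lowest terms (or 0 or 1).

1/2

Take p = 0, q = 1/2:
p ∨ p = 0 ∨ 0 = 0
¬(p ∨ p) = ¬0 = 1
¬q = ¬1/2 = 1/2
q → ¬q = 1/2 → 1/2 = 1
¬(p ∨ p) ∧ (q → ¬q) = 1 ∧ 1 = 1
q ∨ p = 1/2 ∨ 0 = 1/2
¬(q ∨ p) = ¬1/2 = 1/2
¬q = ¬1/2 = 1/2
¬(q ∨ p) ∧ ¬q = 1/2 ∧ 1/2 = 1/2
(¬(p ∨ p) ∧ (q → ¬q)) → (¬(q ∨ p) ∧ ¬q) = 1 → 1/2 = 1/2
No assignment yields a value below 1/2, so this is the minimum.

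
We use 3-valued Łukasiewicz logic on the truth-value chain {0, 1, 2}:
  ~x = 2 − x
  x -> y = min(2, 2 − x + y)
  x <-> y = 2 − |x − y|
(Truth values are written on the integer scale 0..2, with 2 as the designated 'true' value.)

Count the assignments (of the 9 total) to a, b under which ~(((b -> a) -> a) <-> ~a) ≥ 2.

4

a = 0, b = 0 ↦ 2  ≥
a = 0, b = 1 ↦ 1  <
a = 0, b = 2 ↦ 0  <
a = 1, b = 0 ↦ 0  <
a = 1, b = 1 ↦ 0  <
a = 1, b = 2 ↦ 1  <
a = 2, b = 0 ↦ 2  ≥
a = 2, b = 1 ↦ 2  ≥
a = 2, b = 2 ↦ 2  ≥
So 4 of the 9 assignments meet the threshold.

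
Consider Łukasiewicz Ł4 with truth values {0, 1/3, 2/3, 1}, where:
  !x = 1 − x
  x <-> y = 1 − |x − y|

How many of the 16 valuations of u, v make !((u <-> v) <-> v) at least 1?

u = 0, v = 0 ↦ 1  ≥
u = 0, v = 1/3 ↦ 1/3  <
u = 0, v = 2/3 ↦ 1/3  <
u = 0, v = 1 ↦ 1  ≥
u = 1/3, v = 0 ↦ 2/3  <
u = 1/3, v = 1/3 ↦ 2/3  <
u = 1/3, v = 2/3 ↦ 0  <
u = 1/3, v = 1 ↦ 2/3  <
u = 2/3, v = 0 ↦ 1/3  <
u = 2/3, v = 1/3 ↦ 1/3  <
u = 2/3, v = 2/3 ↦ 1/3  <
u = 2/3, v = 1 ↦ 1/3  <
u = 1, v = 0 ↦ 0  <
u = 1, v = 1/3 ↦ 0  <
u = 1, v = 2/3 ↦ 0  <
u = 1, v = 1 ↦ 0  <
So 2 of the 16 assignments meet the threshold.

2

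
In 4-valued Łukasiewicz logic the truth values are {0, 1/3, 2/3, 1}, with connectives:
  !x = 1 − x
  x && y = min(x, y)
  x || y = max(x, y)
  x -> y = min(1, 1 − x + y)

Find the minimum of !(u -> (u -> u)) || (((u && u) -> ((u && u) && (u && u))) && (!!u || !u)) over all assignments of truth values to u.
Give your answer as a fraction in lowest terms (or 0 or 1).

Take u = 1/3:
u -> u = 1/3 -> 1/3 = 1
u -> (u -> u) = 1/3 -> 1 = 1
!(u -> (u -> u)) = !1 = 0
u && u = 1/3 && 1/3 = 1/3
u && u = 1/3 && 1/3 = 1/3
u && u = 1/3 && 1/3 = 1/3
(u && u) && (u && u) = 1/3 && 1/3 = 1/3
(u && u) -> ((u && u) && (u && u)) = 1/3 -> 1/3 = 1
!u = !1/3 = 2/3
!!u = !2/3 = 1/3
!u = !1/3 = 2/3
!!u || !u = 1/3 || 2/3 = 2/3
((u && u) -> ((u && u) && (u && u))) && (!!u || !u) = 1 && 2/3 = 2/3
!(u -> (u -> u)) || (((u && u) -> ((u && u) && (u && u))) && (!!u || !u)) = 0 || 2/3 = 2/3
No assignment yields a value below 2/3, so this is the minimum.

2/3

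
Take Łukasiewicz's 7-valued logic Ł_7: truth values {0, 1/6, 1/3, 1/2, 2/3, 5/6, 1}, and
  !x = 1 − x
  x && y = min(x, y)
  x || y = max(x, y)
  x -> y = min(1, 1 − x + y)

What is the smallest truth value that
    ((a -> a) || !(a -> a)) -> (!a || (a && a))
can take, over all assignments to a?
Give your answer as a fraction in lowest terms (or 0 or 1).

1/2

Take a = 1/2:
a -> a = 1/2 -> 1/2 = 1
a -> a = 1/2 -> 1/2 = 1
!(a -> a) = !1 = 0
(a -> a) || !(a -> a) = 1 || 0 = 1
!a = !1/2 = 1/2
a && a = 1/2 && 1/2 = 1/2
!a || (a && a) = 1/2 || 1/2 = 1/2
((a -> a) || !(a -> a)) -> (!a || (a && a)) = 1 -> 1/2 = 1/2
No assignment yields a value below 1/2, so this is the minimum.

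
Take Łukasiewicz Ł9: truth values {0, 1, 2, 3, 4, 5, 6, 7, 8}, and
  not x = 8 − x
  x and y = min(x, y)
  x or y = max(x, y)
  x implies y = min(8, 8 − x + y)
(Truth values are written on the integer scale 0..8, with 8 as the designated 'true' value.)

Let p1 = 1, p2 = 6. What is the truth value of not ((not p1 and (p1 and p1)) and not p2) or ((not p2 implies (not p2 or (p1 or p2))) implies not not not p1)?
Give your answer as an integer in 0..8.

7

not p1 = not 1 = 7
p1 and p1 = 1 and 1 = 1
not p1 and (p1 and p1) = 7 and 1 = 1
not p2 = not 6 = 2
(not p1 and (p1 and p1)) and not p2 = 1 and 2 = 1
not ((not p1 and (p1 and p1)) and not p2) = not 1 = 7
not p2 = not 6 = 2
not p2 = not 6 = 2
p1 or p2 = 1 or 6 = 6
not p2 or (p1 or p2) = 2 or 6 = 6
not p2 implies (not p2 or (p1 or p2)) = 2 implies 6 = 8
not p1 = not 1 = 7
not not p1 = not 7 = 1
not not not p1 = not 1 = 7
(not p2 implies (not p2 or (p1 or p2))) implies not not not p1 = 8 implies 7 = 7
not ((not p1 and (p1 and p1)) and not p2) or ((not p2 implies (not p2 or (p1 or p2))) implies not not not p1) = 7 or 7 = 7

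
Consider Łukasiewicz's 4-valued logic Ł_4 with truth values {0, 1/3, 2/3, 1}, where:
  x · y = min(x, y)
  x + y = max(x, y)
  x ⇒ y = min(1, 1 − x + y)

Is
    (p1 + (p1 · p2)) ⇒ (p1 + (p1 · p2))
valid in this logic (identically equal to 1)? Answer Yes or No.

p1 = 0, p2 = 0 ↦ 1
p1 = 0, p2 = 1/3 ↦ 1
p1 = 0, p2 = 2/3 ↦ 1
p1 = 0, p2 = 1 ↦ 1
p1 = 1/3, p2 = 0 ↦ 1
p1 = 1/3, p2 = 1/3 ↦ 1
p1 = 1/3, p2 = 2/3 ↦ 1
p1 = 1/3, p2 = 1 ↦ 1
p1 = 2/3, p2 = 0 ↦ 1
p1 = 2/3, p2 = 1/3 ↦ 1
p1 = 2/3, p2 = 2/3 ↦ 1
p1 = 2/3, p2 = 1 ↦ 1
p1 = 1, p2 = 0 ↦ 1
p1 = 1, p2 = 1/3 ↦ 1
p1 = 1, p2 = 2/3 ↦ 1
p1 = 1, p2 = 1 ↦ 1
Every assignment gives a value ≥ 1.

Yes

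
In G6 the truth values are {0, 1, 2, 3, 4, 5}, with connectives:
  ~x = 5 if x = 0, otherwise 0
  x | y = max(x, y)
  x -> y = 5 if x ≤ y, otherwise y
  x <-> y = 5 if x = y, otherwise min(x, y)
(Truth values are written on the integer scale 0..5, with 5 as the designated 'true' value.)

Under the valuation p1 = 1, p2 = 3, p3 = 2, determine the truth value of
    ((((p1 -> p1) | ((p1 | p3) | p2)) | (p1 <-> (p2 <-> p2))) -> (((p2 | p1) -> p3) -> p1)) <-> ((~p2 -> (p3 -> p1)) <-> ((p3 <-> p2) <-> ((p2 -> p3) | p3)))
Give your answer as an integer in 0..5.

1

p1 -> p1 = 1 -> 1 = 5
p1 | p3 = 1 | 2 = 2
(p1 | p3) | p2 = 2 | 3 = 3
(p1 -> p1) | ((p1 | p3) | p2) = 5 | 3 = 5
p2 <-> p2 = 3 <-> 3 = 5
p1 <-> (p2 <-> p2) = 1 <-> 5 = 1
((p1 -> p1) | ((p1 | p3) | p2)) | (p1 <-> (p2 <-> p2)) = 5 | 1 = 5
p2 | p1 = 3 | 1 = 3
(p2 | p1) -> p3 = 3 -> 2 = 2
((p2 | p1) -> p3) -> p1 = 2 -> 1 = 1
(((p1 -> p1) | ((p1 | p3) | p2)) | (p1 <-> (p2 <-> p2))) -> (((p2 | p1) -> p3) -> p1) = 5 -> 1 = 1
~p2 = ~3 = 0
p3 -> p1 = 2 -> 1 = 1
~p2 -> (p3 -> p1) = 0 -> 1 = 5
p3 <-> p2 = 2 <-> 3 = 2
p2 -> p3 = 3 -> 2 = 2
(p2 -> p3) | p3 = 2 | 2 = 2
(p3 <-> p2) <-> ((p2 -> p3) | p3) = 2 <-> 2 = 5
(~p2 -> (p3 -> p1)) <-> ((p3 <-> p2) <-> ((p2 -> p3) | p3)) = 5 <-> 5 = 5
((((p1 -> p1) | ((p1 | p3) | p2)) | (p1 <-> (p2 <-> p2))) -> (((p2 | p1) -> p3) -> p1)) <-> ((~p2 -> (p3 -> p1)) <-> ((p3 <-> p2) <-> ((p2 -> p3) | p3))) = 1 <-> 5 = 1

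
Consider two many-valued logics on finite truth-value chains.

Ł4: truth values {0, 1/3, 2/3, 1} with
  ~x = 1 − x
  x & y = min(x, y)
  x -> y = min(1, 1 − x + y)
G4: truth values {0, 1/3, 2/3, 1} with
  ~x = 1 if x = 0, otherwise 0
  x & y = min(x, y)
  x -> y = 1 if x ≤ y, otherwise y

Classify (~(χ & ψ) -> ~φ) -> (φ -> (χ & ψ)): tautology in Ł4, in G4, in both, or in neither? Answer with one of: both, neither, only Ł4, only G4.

In Ł4: every assignment gives 1 — tautology.
In G4: at φ = 2/3, ψ = 1/3, χ = 1/3 the value is 1/3 — not a tautology.

only Ł4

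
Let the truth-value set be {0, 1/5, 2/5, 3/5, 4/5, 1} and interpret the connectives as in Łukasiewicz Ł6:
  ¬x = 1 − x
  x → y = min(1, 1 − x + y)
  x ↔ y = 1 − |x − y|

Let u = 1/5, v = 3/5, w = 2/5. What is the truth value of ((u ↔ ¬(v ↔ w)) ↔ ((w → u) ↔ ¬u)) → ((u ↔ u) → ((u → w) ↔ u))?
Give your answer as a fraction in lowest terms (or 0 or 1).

1/5

v ↔ w = 3/5 ↔ 2/5 = 4/5
¬(v ↔ w) = ¬4/5 = 1/5
u ↔ ¬(v ↔ w) = 1/5 ↔ 1/5 = 1
w → u = 2/5 → 1/5 = 4/5
¬u = ¬1/5 = 4/5
(w → u) ↔ ¬u = 4/5 ↔ 4/5 = 1
(u ↔ ¬(v ↔ w)) ↔ ((w → u) ↔ ¬u) = 1 ↔ 1 = 1
u ↔ u = 1/5 ↔ 1/5 = 1
u → w = 1/5 → 2/5 = 1
(u → w) ↔ u = 1 ↔ 1/5 = 1/5
(u ↔ u) → ((u → w) ↔ u) = 1 → 1/5 = 1/5
((u ↔ ¬(v ↔ w)) ↔ ((w → u) ↔ ¬u)) → ((u ↔ u) → ((u → w) ↔ u)) = 1 → 1/5 = 1/5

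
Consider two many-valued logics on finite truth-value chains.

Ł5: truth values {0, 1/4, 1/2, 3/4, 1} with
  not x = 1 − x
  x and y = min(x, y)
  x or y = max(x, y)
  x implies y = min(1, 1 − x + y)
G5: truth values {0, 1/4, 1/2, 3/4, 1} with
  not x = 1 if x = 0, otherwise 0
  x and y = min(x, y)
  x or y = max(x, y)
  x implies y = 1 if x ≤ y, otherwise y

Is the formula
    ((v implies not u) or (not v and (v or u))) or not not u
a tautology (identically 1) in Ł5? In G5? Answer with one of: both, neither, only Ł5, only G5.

only G5

In Ł5: at u = 1/4, v = 1 the value is 3/4 — not a tautology.
In G5: every assignment gives 1 — tautology.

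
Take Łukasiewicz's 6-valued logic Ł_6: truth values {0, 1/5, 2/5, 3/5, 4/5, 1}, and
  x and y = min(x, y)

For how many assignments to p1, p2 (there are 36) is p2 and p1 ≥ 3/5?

value 1: 1 assignment (counts)
value 4/5: 3 assignments (counts)
value 3/5: 5 assignments (counts)
value 2/5: 7 assignments
value 1/5: 9 assignments
value 0: 11 assignments
So 9 of the 36 assignments meet the threshold.

9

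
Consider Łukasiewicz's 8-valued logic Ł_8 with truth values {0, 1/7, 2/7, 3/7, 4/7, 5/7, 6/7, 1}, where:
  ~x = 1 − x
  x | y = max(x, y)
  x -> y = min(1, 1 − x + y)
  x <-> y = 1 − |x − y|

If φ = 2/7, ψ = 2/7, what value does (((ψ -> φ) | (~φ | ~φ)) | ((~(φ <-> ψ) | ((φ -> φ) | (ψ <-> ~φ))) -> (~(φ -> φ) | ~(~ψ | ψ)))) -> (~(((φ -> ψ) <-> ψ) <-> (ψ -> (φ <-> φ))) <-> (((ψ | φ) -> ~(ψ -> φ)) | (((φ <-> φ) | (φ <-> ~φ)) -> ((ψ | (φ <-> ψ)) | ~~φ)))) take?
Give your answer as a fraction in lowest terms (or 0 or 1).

5/7

ψ -> φ = 2/7 -> 2/7 = 1
~φ = ~2/7 = 5/7
~φ = ~2/7 = 5/7
~φ | ~φ = 5/7 | 5/7 = 5/7
(ψ -> φ) | (~φ | ~φ) = 1 | 5/7 = 1
φ <-> ψ = 2/7 <-> 2/7 = 1
~(φ <-> ψ) = ~1 = 0
φ -> φ = 2/7 -> 2/7 = 1
~φ = ~2/7 = 5/7
ψ <-> ~φ = 2/7 <-> 5/7 = 4/7
(φ -> φ) | (ψ <-> ~φ) = 1 | 4/7 = 1
~(φ <-> ψ) | ((φ -> φ) | (ψ <-> ~φ)) = 0 | 1 = 1
φ -> φ = 2/7 -> 2/7 = 1
~(φ -> φ) = ~1 = 0
~ψ = ~2/7 = 5/7
~ψ | ψ = 5/7 | 2/7 = 5/7
~(~ψ | ψ) = ~5/7 = 2/7
~(φ -> φ) | ~(~ψ | ψ) = 0 | 2/7 = 2/7
(~(φ <-> ψ) | ((φ -> φ) | (ψ <-> ~φ))) -> (~(φ -> φ) | ~(~ψ | ψ)) = 1 -> 2/7 = 2/7
((ψ -> φ) | (~φ | ~φ)) | ((~(φ <-> ψ) | ((φ -> φ) | (ψ <-> ~φ))) -> (~(φ -> φ) | ~(~ψ | ψ))) = 1 | 2/7 = 1
φ -> ψ = 2/7 -> 2/7 = 1
(φ -> ψ) <-> ψ = 1 <-> 2/7 = 2/7
φ <-> φ = 2/7 <-> 2/7 = 1
ψ -> (φ <-> φ) = 2/7 -> 1 = 1
((φ -> ψ) <-> ψ) <-> (ψ -> (φ <-> φ)) = 2/7 <-> 1 = 2/7
~(((φ -> ψ) <-> ψ) <-> (ψ -> (φ <-> φ))) = ~2/7 = 5/7
ψ | φ = 2/7 | 2/7 = 2/7
ψ -> φ = 2/7 -> 2/7 = 1
~(ψ -> φ) = ~1 = 0
(ψ | φ) -> ~(ψ -> φ) = 2/7 -> 0 = 5/7
φ <-> φ = 2/7 <-> 2/7 = 1
~φ = ~2/7 = 5/7
φ <-> ~φ = 2/7 <-> 5/7 = 4/7
(φ <-> φ) | (φ <-> ~φ) = 1 | 4/7 = 1
φ <-> ψ = 2/7 <-> 2/7 = 1
ψ | (φ <-> ψ) = 2/7 | 1 = 1
~φ = ~2/7 = 5/7
~~φ = ~5/7 = 2/7
(ψ | (φ <-> ψ)) | ~~φ = 1 | 2/7 = 1
((φ <-> φ) | (φ <-> ~φ)) -> ((ψ | (φ <-> ψ)) | ~~φ) = 1 -> 1 = 1
((ψ | φ) -> ~(ψ -> φ)) | (((φ <-> φ) | (φ <-> ~φ)) -> ((ψ | (φ <-> ψ)) | ~~φ)) = 5/7 | 1 = 1
~(((φ -> ψ) <-> ψ) <-> (ψ -> (φ <-> φ))) <-> (((ψ | φ) -> ~(ψ -> φ)) | (((φ <-> φ) | (φ <-> ~φ)) -> ((ψ | (φ <-> ψ)) | ~~φ))) = 5/7 <-> 1 = 5/7
(((ψ -> φ) | (~φ | ~φ)) | ((~(φ <-> ψ) | ((φ -> φ) | (ψ <-> ~φ))) -> (~(φ -> φ) | ~(~ψ | ψ)))) -> (~(((φ -> ψ) <-> ψ) <-> (ψ -> (φ <-> φ))) <-> (((ψ | φ) -> ~(ψ -> φ)) | (((φ <-> φ) | (φ <-> ~φ)) -> ((ψ | (φ <-> ψ)) | ~~φ)))) = 1 -> 5/7 = 5/7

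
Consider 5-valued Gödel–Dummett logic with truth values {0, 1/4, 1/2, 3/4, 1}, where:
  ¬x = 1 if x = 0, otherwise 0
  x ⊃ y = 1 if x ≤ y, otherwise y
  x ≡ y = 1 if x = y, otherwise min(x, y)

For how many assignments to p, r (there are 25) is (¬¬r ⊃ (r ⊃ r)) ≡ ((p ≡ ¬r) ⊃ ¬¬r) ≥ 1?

21

value 1: 21 assignments (counts)
value 0: 4 assignments
So 21 of the 25 assignments meet the threshold.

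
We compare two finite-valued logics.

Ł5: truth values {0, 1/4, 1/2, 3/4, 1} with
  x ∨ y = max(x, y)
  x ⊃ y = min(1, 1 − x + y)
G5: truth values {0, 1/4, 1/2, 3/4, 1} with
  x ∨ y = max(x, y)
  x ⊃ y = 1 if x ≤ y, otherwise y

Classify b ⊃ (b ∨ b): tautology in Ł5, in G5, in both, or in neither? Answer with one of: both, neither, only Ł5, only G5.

both

In Ł5: every assignment gives 1 — tautology.
In G5: every assignment gives 1 — tautology.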